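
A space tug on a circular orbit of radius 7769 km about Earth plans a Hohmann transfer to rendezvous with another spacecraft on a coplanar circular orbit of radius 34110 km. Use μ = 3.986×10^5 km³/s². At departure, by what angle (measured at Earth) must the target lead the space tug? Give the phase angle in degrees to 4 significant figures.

The Hohmann ellipse has a_t = (r₁ + r₂)/2 = 20939.5 km.
The half-period of the transfer ellipse is t = π√(a_t³/μ) = 15077.5 s.
The target's mean motion on its circular orbit is ω₂ = √(μ/r₂³) = 1.00218×10^-4 rad/s.
Angle swept by the target during transfer: ω₂·t = 1.51104 rad = 86.58°.
The space tug traverses 180° on the transfer ellipse, so the target must lead by 180° − 86.58° = 93.42°.

φ = 93.42°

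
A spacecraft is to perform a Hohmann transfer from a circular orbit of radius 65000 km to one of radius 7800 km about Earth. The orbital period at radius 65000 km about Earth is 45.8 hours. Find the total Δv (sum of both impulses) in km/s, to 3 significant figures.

From Kepler's third law T² = 4π²r³/μ at r = 65000 km, T = 45.8 hours = 45.8 × 3600 s = 1.6488×10^5 s: μ = 4π²r³/T² = 3.98808×10^5 km³/s².
Transfer-ellipse semi-major axis a_t = (r₁ + r₂)/2 = (65000 + 7800)/2 = 36400 km.
At r₁ the circular-orbit speed is v₁ = √(μ/r₁) = 2.477 km/s.
Transfer-orbit speed at r₁ (vis-viva equation): v_a = √[μ(2/r₁ − 1/a_t)] = 1.147 km/s.
First burn Δv₁ = |v_a − v₁| = 1.330 km/s.
At r₂, v₂ = √(μ/r₂) = 7.150 km/s.
Transfer-orbit speed at r₂: v_p = √[μ(2/r₂ − 1/a_t)] = 9.555 km/s.
Second burn Δv₂ = |v₂ − v_p| = 2.405 km/s.
Total Δv = Δv₁ + Δv₂ = 3.735 km/s.

Δv = 3.74 km/s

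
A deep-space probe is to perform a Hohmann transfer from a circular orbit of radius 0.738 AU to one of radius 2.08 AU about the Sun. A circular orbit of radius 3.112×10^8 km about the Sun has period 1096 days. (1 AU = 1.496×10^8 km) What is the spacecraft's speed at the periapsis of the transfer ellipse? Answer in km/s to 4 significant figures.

From Kepler's third law T² = 4π²r³/μ at r = 3.112×10^8 km, T = 1096 days = 1096 × 86400 s = 9.46944×10^7 s: μ = 4π²r³/T² = 1.32687×10^11 km³/s².
In km: r₁ = 0.738 × 1.496×10^8 = 1.104048×10^8 km; r₂ = 2.08 × 1.496×10^8 = 3.11168×10^8 km.
Semi-major axis of the transfer orbit: a_t = (1.104048×10^8 + 3.11168×10^8)/2 = 2.107864×10^8 km.
The periapsis of the transfer ellipse is at r = 1.104048×10^8 km.
From the vis-viva equation, v = √[μ(2/r − 1/a_t)] = 42.12 km/s.

v = 42.12 km/s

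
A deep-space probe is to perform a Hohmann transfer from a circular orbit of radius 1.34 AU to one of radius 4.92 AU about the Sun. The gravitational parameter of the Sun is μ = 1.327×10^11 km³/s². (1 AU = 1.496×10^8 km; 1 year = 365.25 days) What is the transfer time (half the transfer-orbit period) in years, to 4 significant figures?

t = 2.769 years

In km: r₁ = 1.34 × 1.496×10^8 = 2.00464×10^8 km; r₂ = 4.92 × 1.496×10^8 = 7.36032×10^8 km.
Semi-major axis of the transfer orbit: a_t = (2.00464×10^8 + 7.36032×10^8)/2 = 4.68248×10^8 km.
By Kepler's third law the transfer-orbit period is T = 2π√(a_t³/μ), so t = T/2 = 8.738×10^7 s.
Converting: 8.738×10^7 s ÷ 3.15576×10^7 s/year (365.25 × 86400) = 2.769 years.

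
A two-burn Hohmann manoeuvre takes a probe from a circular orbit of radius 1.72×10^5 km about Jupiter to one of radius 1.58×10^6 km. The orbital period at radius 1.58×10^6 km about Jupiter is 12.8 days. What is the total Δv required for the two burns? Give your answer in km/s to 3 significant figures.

Δv = 14.3 km/s

From Kepler's third law T² = 4π²r³/μ at r = 1.58×10^6 km, T = 12.8 days = 12.8 × 86400 s = 1.10592×10^6 s: μ = 4π²r³/T² = 1.27316×10^8 km³/s².
Transfer-ellipse semi-major axis a_t = (r₁ + r₂)/2 = (1.720×10^5 + 1.580×10^6)/2 = 8.760×10^5 km.
Circular speed at r₁: v₁ = √(μ/r₁) = √(1.27316×10^8/1.720×10^5) = 27.207 km/s.
On the transfer ellipse at r₁, vis-viva gives v_p = √[μ(2/r₁ − 1/a_t)] = 36.539 km/s.
First burn Δv₁ = |v_p − v₁| = 9.332 km/s.
Circular speed at r₂: v₂ = √(μ/r₂) = 8.977 km/s.
Transfer-orbit speed at r₂: v_a = √[μ(2/r₂ − 1/a_t)] = 3.978 km/s.
Second burn Δv₂ = |v₂ − v_a| = 4.999 km/s.
Δv = Δv₁ + Δv₂ = 9.332 + 4.999 = 14.33 km/s.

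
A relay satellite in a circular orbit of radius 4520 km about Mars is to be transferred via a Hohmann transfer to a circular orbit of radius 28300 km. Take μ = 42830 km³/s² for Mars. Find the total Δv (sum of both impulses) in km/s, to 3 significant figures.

Δv = 1.55 km/s

Transfer-ellipse semi-major axis a_t = (r₁ + r₂)/2 = (4520 + 28300)/2 = 16410 km.
Circular speed at r₁: v₁ = √(μ/r₁) = √(42830/4520) = 3.07826 km/s.
On the transfer ellipse at r₁, vis-viva gives v_p = √[μ(2/r₁ − 1/a_t)] = 4.04244 km/s.
First burn Δv₁ = |v_p − v₁| = 0.9642 km/s.
Circular speed at r₂: v₂ = √(μ/r₂) = 1.23021 km/s.
Transfer-orbit speed at r₂: v_a = √[μ(2/r₂ − 1/a_t)] = 0.645648 km/s.
Second burn Δv₂ = |v₂ − v_a| = 0.5846 km/s.
Total Δv = Δv₁ + Δv₂ = 1.549 km/s.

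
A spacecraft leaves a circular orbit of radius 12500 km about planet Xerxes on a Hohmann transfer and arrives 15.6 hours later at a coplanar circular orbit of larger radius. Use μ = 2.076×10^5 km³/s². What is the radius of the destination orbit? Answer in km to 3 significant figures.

Transfer time t = 15.6 hours = 56160 s, and t = π√(a_t³/μ).
So a_t = (μ t²/π²)^(1/3) = (2.076×10^5 × (56160)² / π²)^(1/3) = 40482 km.
Since a_t = (r₁ + r₂)/2, r₂ = 2a_t − r₁ = 2×40482 − 12500 = 68464 km.

r₂ = 68500 km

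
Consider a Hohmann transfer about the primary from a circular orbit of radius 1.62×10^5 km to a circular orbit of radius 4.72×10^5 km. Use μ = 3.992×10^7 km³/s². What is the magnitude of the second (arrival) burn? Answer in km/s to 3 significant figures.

Semi-major axis of the transfer orbit: a_t = (1.620×10^5 + 4.720×10^5)/2 = 3.170×10^5 km.
Circular speed at r = 4.720×10^5 km: v_c = √(μ/r) = 9.1965 km/s.
Transfer-orbit speed at the same r (vis-viva, a = a_t): v_t = √[μ(2/r − 1/a_t)] = 6.5743 km/s.
Δv₂ = |v_t − v_c| = |6.5743 − 9.1965| = 2.622 km/s.

Δv₂ = 2.62 km/s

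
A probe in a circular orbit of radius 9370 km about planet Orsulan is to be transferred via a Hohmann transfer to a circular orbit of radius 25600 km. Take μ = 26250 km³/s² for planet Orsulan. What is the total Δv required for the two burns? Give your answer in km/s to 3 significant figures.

Δv = 0.623 km/s

Transfer-ellipse semi-major axis a_t = (r₁ + r₂)/2 = (9370 + 25600)/2 = 17485 km.
Circular speed at r₁: v₁ = √(μ/r₁) = √(26250/9370) = 1.6738 km/s.
Transfer-orbit speed at r₁ (vis-viva): v_p = √[μ(2/r₁ − 1/a_t)] = 2.0253 km/s.
First burn Δv₁ = |v_p − v₁| = 0.3515 km/s.
At r₂, v₂ = √(μ/r₂) = 1.0126 km/s.
Transfer-orbit speed at r₂: v_a = √[μ(2/r₂ − 1/a_t)] = 0.74128 km/s.
Second burn Δv₂ = |v₂ − v_a| = 0.2713 km/s.
Total Δv = Δv₁ + Δv₂ = 0.6228 km/s.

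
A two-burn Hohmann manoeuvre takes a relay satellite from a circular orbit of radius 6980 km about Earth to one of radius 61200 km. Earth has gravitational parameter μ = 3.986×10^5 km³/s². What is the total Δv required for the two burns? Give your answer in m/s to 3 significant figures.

Δv = 3970 m/s

The Hohmann ellipse has a_t = (r₁ + r₂)/2 = 34090 km.
Circular speed at r₁: v₁ = √(μ/r₁) = √(3.986×10^5/6980) = 7.556852 km/s.
Transfer-orbit speed at r₁ (vis-viva equation): v_p = √[μ(2/r₁ − 1/a_t)] = 10.12519 km/s.
First burn Δv₁ = |v_p − v₁| = 2.5683 km/s.
Circular speed at r₂: v₂ = √(μ/r₂) = 2.5521 km/s.
Transfer-orbit speed at r₂: v_a = √[μ(2/r₂ − 1/a_t)] = 1.1548 km/s.
Second burn Δv₂ = |v₂ − v_a| = 1.3973 km/s.
Total Δv = Δv₁ + Δv₂ = 3.966 km/s.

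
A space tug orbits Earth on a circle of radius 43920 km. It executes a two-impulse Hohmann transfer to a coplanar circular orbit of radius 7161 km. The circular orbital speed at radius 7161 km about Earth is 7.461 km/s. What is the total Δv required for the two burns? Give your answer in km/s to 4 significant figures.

Δv = 3.740 km/s

From the circular-orbit relation v² = μ/r at r = 7161 km: μ = v²r = (7.461)² × 7161 = 3.98628×10^5 km³/s².
The Hohmann ellipse has a_t = (r₁ + r₂)/2 = 25540.5 km.
At r₁ the circular-orbit speed is v₁ = √(μ/r₁) = 3.01268 km/s.
On the transfer ellipse at r₁, vis-viva gives v_a = √[μ(2/r₁ − 1/a_t)] = 1.59524 km/s.
First burn Δv₁ = |v_a − v₁| = 1.417 km/s.
Circular speed at r₂: v₂ = √(μ/r₂) = 7.461 km/s.
Transfer-orbit speed at r₂: v_p = √[μ(2/r₂ − 1/a_t)] = 9.784 km/s.
Second burn Δv₂ = |v₂ − v_p| = 2.323 km/s.
Δv = Δv₁ + Δv₂ = 1.417 + 2.323 = 3.740 km/s.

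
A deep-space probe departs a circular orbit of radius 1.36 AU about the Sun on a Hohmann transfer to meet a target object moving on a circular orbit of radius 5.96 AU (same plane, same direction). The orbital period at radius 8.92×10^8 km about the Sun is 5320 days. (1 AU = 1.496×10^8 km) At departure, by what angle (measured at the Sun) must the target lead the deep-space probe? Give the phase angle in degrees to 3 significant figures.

From Kepler's third law T² = 4π²r³/μ at r = 8.92×10^8 km, T = 5320 days = 5320 × 86400 s = 4.59648×10^8 s: μ = 4π²r³/T² = 1.32618×10^11 km³/s².
In km: r₁ = 1.36 × 1.496×10^8 = 2.03456×10^8 km; r₂ = 5.96 × 1.496×10^8 = 8.91616×10^8 km.
The Hohmann ellipse has a_t = (r₁ + r₂)/2 = 5.47536×10^8 km.
The half-period of the transfer ellipse is t = π√(a_t³/μ) = 1.1053×10^8 s.
The target's mean motion on its circular orbit is ω₂ = √(μ/r₂³) = 1.3678×10^-8 rad/s.
Angle swept by the target during transfer: ω₂·t = 1.5118 rad = 86.62°.
Arrival is 180° from departure on the ellipse, so φ = 180° − 86.62° = 93.4°.

φ = 93.4°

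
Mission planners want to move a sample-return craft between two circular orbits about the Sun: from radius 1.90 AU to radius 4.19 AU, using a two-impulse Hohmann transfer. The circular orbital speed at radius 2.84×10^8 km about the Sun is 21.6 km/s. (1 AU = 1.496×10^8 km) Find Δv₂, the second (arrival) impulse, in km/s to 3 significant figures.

Δv₂ = 3.05 km/s

From the circular-orbit relation v² = μ/r at r = 2.84×10^8 km: μ = v²r = (21.6)² × 2.84×10^8 = 1.32503×10^11 km³/s².
In km: r₁ = 1.90 × 1.496×10^8 = 2.8424×10^8 km; r₂ = 4.19 × 1.496×10^8 = 6.26824×10^8 km.
Transfer-ellipse semi-major axis a_t = (r₁ + r₂)/2 = (2.8424×10^8 + 6.26824×10^8)/2 = 4.55532×10^8 km.
Circular speed at r = 6.26824×10^8 km: v_c = √(μ/r) = 14.539 km/s.
Vis-viva on the transfer ellipse at r = 6.26824×10^8 km gives v_t = √[μ(2/r − 1/a_t)] = 11.485 km/s.
Δv₂ = |v_t − v_c| = |11.485 − 14.539| = 3.054 km/s.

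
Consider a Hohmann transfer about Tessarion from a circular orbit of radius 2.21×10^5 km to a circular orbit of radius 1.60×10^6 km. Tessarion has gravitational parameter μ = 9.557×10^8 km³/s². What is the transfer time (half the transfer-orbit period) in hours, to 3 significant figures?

Semi-major axis of the transfer orbit: a_t = (2.210×10^5 + 1.600×10^6)/2 = 9.105×10^5 km.
Transfer time t = π√(a_t³/μ) = π√((9.105×10^5)³ / 9.557×10^8) = 88290 s.
Converting: 88290 s ÷ 3600 s/hour = 24.5 hours.

t = 24.5 hours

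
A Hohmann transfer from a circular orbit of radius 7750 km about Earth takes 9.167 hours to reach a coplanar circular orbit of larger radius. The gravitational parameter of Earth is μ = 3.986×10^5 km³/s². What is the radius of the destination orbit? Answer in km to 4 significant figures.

Transfer time t = 9.167 hours = 33001.2 s, and t = π√(a_t³/μ).
So a_t = (μ t²/π²)^(1/3) = (3.986×10^5 × (33001.2)² / π²)^(1/3) = 35299 km.
Since a_t = (r₁ + r₂)/2, r₂ = 2a_t − r₁ = 2×35299 − 7750 = 62848 km.

r₂ = 62850 km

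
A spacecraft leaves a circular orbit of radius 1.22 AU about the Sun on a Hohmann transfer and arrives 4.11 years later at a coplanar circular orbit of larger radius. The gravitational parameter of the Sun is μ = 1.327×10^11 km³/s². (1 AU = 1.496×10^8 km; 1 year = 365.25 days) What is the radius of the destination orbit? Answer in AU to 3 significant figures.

In km: r₁ = 1.22 × 1.496×10^8 = 1.82512×10^8 km.
Transfer time t = 4.11 years × 365.25 × 86400 s = 1.29701736×10^8 s, and t = π√(a_t³/μ).
So a_t = (μ t²/π²)^(1/3) = (1.327×10^11 × (1.29701736×10^8)² / π²)^(1/3) = 6.0929×10^8 km.
Since a_t = (r₁ + r₂)/2, r₂ = 2a_t − r₁ = 2×6.0929×10^8 − 1.82512×10^8 = 1.036068×10^9 km.
In AU: r₂ = 1.036068×10^9 / 1.496×10^8 = 6.93 AU.

r₂ = 6.93 AU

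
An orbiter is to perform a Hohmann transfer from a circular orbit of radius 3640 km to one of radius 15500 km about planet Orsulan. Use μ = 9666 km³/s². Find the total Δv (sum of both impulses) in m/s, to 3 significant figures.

Δv = 747 m/s

Transfer-ellipse semi-major axis a_t = (r₁ + r₂)/2 = (3640 + 15500)/2 = 9570 km.
At r₁ the circular-orbit speed is v₁ = √(μ/r₁) = 1.6296 km/s.
Transfer-orbit speed at r₁ (v² = μ(2/r − 1/a)): v_p = √[μ(2/r₁ − 1/a_t)] = 2.0739 km/s.
First burn Δv₁ = |v_p − v₁| = 0.4443 km/s.
Circular speed at r₂: v₂ = √(μ/r₂) = 0.7897 km/s.
Transfer-orbit speed at r₂: v_a = √[μ(2/r₂ − 1/a_t)] = 0.4870 km/s.
Second burn Δv₂ = |v₂ − v_a| = 0.3027 km/s.
Total Δv = Δv₁ + Δv₂ = 0.7470 km/s.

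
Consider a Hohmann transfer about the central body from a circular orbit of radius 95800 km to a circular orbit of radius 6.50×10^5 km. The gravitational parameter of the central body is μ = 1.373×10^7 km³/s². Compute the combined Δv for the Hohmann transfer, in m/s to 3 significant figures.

Δv = 6100 m/s

Semi-major axis of the transfer orbit: a_t = (95800 + 6.500×10^5)/2 = 3.729×10^5 km.
Circular speed at r₁: v₁ = √(μ/r₁) = √(1.373×10^7/95800) = 11.9716 km/s.
On the transfer ellipse at r₁, vis-viva gives v_p = √[μ(2/r₁ − 1/a_t)] = 15.8057 km/s.
First burn Δv₁ = |v_p − v₁| = 3.8341 km/s.
At r₂, v₂ = √(μ/r₂) = 4.5960 km/s.
Transfer-orbit speed at r₂: v_a = √[μ(2/r₂ − 1/a_t)] = 2.3295 km/s.
Second burn Δv₂ = |v₂ − v_a| = 2.2665 km/s.
Δv = Δv₁ + Δv₂ = 3.8341 + 2.2665 = 6.101 km/s.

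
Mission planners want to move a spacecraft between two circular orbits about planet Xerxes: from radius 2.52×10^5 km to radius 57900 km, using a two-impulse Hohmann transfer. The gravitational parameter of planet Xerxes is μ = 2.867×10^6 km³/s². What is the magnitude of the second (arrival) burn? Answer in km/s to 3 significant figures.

Semi-major axis of the transfer orbit: a_t = (2.520×10^5 + 57900)/2 = 1.5495×10^5 km.
On the circular orbit at r = 57900 km, v_c = √(μ/r) = 7.037 km/s.
Vis-viva on the transfer ellipse at r = 57900 km gives v_t = √[μ(2/r − 1/a_t)] = 8.974 km/s.
Δv₂ = |v_t − v_c| = |8.974 − 7.037| = 1.937 km/s.

Δv₂ = 1.94 km/s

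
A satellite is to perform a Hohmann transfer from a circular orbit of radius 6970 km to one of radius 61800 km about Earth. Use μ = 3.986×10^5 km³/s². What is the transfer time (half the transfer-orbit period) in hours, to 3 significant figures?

t = 8.81 hours

The Hohmann ellipse has a_t = (r₁ + r₂)/2 = 34385 km.
Transfer time t = π√(a_t³/μ) = π√((34385)³ / 3.986×10^5) = 31730 s.
Converting: 31730 s ÷ 3600 s/hour = 8.81 hours.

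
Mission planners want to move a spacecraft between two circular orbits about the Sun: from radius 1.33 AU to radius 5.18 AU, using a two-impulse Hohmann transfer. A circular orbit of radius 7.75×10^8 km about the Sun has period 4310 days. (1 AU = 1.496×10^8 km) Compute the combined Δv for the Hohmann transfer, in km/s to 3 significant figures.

Δv = 11.5 km/s

From Kepler's third law T² = 4π²r³/μ at r = 7.75×10^8 km, T = 4310 days = 4310 × 86400 s = 3.72384×10^8 s: μ = 4π²r³/T² = 1.32520×10^11 km³/s².
In km: r₁ = 1.33 × 1.496×10^8 = 1.98968×10^8 km; r₂ = 5.18 × 1.496×10^8 = 7.74928×10^8 km.
The Hohmann ellipse has a_t = (r₁ + r₂)/2 = 4.86948×10^8 km.
At r₁ the circular-orbit speed is v₁ = √(μ/r₁) = 25.808 km/s.
On the transfer ellipse at r₁, v² = μ(2/r − 1/a) gives v_p = √[μ(2/r₁ − 1/a_t)] = 32.557 km/s.
First burn Δv₁ = |v_p − v₁| = 6.749 km/s.
Circular speed at r₂: v₂ = √(μ/r₂) = 13.077 km/s.
Transfer-orbit speed at r₂: v_a = √[μ(2/r₂ − 1/a_t)] = 8.3591 km/s.
Second burn Δv₂ = |v₂ − v_a| = 4.718 km/s.
Total Δv = Δv₁ + Δv₂ = 11.47 km/s.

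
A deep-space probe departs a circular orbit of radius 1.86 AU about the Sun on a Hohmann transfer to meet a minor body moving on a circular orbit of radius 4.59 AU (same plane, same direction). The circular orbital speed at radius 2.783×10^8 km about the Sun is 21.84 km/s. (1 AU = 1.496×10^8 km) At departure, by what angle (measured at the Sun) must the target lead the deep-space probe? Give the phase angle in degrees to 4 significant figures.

φ = 73.99°

From the circular-orbit relation v² = μ/r at r = 2.783×10^8 km: μ = v²r = (21.84)² × 2.783×10^8 = 1.32745×10^11 km³/s².
In km: r₁ = 1.86 × 1.496×10^8 = 2.78256×10^8 km; r₂ = 4.59 × 1.496×10^8 = 6.86664×10^8 km.
Semi-major axis of the transfer orbit: a_t = (2.78256×10^8 + 6.86664×10^8)/2 = 4.8246×10^8 km.
The half-period of the transfer ellipse is t = π√(a_t³/μ) = 9.1376×10^7 s.
The target's mean motion on its circular orbit is ω₂ = √(μ/r₂³) = 2.0248×10^-8 rad/s.
Angle swept by the target during transfer: ω₂·t = 1.8502 rad = 106.01°.
Arrival is 180° from departure on the ellipse, so φ = 180° − 106.01° = 73.99°.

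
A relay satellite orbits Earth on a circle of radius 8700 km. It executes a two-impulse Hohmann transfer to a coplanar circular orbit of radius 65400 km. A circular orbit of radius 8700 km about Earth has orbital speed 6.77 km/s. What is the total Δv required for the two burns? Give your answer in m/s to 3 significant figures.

From the circular-orbit relation v² = μ/r at r = 8700 km: μ = v²r = (6.77)² × 8700 = 3.98746×10^5 km³/s².
Transfer-ellipse semi-major axis a_t = (r₁ + r₂)/2 = (8700 + 65400)/2 = 37050 km.
Circular speed at r₁: v₁ = √(μ/r₁) = √(3.98746×10^5/8700) = 6.7700 km/s.
On the transfer ellipse at r₁, vis-viva gives v_p = √[μ(2/r₁ − 1/a_t)] = 8.9946 km/s.
First burn Δv₁ = |v_p − v₁| = 2.2246 km/s.
Circular speed at r₂: v₂ = √(μ/r₂) = 2.4692 km/s.
Transfer-orbit speed at r₂: v_a = √[μ(2/r₂ − 1/a_t)] = 1.1965 km/s.
Second burn Δv₂ = |v₂ − v_a| = 1.2727 km/s.
Δv = Δv₁ + Δv₂ = 2.2246 + 1.2727 = 3.497 km/s.

Δv = 3500 m/s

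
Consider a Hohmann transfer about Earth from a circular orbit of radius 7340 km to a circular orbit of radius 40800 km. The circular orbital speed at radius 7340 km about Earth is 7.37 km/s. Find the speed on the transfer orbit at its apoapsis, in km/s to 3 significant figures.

From the circular-orbit relation v² = μ/r at r = 7340 km: μ = v²r = (7.37)² × 7340 = 3.98686×10^5 km³/s².
The Hohmann ellipse has a_t = (r₁ + r₂)/2 = 24070 km.
At apoapsis, r = 40800 km.
Vis-viva: v = √[μ(2/r − 1/a_t)] = √[3.98686×10^5 × (2/40800 − 1/24070)] = 1.726 km/s.

v = 1.73 km/s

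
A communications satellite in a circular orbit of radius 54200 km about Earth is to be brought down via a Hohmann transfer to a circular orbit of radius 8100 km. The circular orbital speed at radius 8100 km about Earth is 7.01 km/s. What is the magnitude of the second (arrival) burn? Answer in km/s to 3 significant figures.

Δv₂ = 2.24 km/s

From the circular-orbit relation v² = μ/r at r = 8100 km: μ = v²r = (7.01)² × 8100 = 3.98035×10^5 km³/s².
The Hohmann ellipse has a_t = (r₁ + r₂)/2 = 31150 km.
On the circular orbit at r = 8100 km, v_c = √(μ/r) = 7.010 km/s.
Transfer-orbit speed at the same r (vis-viva, a = a_t): v_t = √[μ(2/r − 1/a_t)] = 9.247 km/s.
Δv₂ = |v_t − v_c| = |9.247 − 7.010| = 2.237 km/s.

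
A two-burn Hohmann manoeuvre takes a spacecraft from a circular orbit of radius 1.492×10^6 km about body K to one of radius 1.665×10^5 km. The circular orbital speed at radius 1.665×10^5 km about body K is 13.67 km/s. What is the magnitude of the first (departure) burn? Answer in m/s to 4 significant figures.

From the circular-orbit relation v² = μ/r at r = 1.665×10^5 km: μ = v²r = (13.67)² × 1.665×10^5 = 3.11137×10^7 km³/s².
Transfer-ellipse semi-major axis a_t = (r₁ + r₂)/2 = (1.492×10^6 + 1.665×10^5)/2 = 8.2925×10^5 km.
On the circular orbit at r = 1.492×10^6 km, v_c = √(μ/r) = 4.5666 km/s.
Vis-viva on the transfer ellipse at r = 1.492×10^6 km gives v_t = √[μ(2/r − 1/a_t)] = 2.0462 km/s.
Δv₁ = |v_t − v_c| = |2.0462 − 4.5666| = 2.520 km/s.

Δv₁ = 2520 m/s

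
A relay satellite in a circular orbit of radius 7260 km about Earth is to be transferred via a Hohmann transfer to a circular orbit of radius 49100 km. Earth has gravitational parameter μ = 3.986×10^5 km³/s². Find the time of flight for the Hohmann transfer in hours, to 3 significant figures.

t = 6.54 hours

Semi-major axis of the transfer orbit: a_t = (7260 + 49100)/2 = 28180 km.
Half the transfer-orbit period gives t = π√(a_t³/μ) = 23540 s.
Converting: 23540 s ÷ 3600 s/hour = 6.54 hours.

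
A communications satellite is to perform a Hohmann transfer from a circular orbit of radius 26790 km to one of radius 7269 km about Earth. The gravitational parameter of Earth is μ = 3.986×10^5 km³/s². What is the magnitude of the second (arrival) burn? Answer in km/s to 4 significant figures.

Δv₂ = 1.883 km/s

Transfer-ellipse semi-major axis a_t = (r₁ + r₂)/2 = (26790 + 7269)/2 = 17029.5 km.
On the circular orbit at r = 7269 km, v_c = √(μ/r) = 7.405 km/s.
Transfer-orbit speed at the same r (vis-viva, a = a_t): v_t = √[μ(2/r − 1/a_t)] = 9.288 km/s.
Δv₂ = |v_t − v_c| = |9.288 − 7.405| = 1.883 km/s.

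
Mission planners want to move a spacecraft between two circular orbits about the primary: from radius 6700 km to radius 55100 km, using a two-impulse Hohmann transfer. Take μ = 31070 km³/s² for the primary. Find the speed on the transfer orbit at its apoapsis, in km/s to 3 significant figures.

v = 0.350 km/s

Transfer-ellipse semi-major axis a_t = (r₁ + r₂)/2 = (6700 + 55100)/2 = 30900 km.
At apoapsis, r = 55100 km.
From the vis-viva equation, v = √[μ(2/r − 1/a_t)] = 0.3497 km/s.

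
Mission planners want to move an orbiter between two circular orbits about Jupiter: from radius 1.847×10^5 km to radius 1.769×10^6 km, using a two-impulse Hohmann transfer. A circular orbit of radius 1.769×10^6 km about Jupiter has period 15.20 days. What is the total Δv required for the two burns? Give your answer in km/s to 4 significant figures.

Δv = 13.84 km/s

From Kepler's third law T² = 4π²r³/μ at r = 1.769×10^6 km, T = 15.20 days = 15.20 × 86400 s = 1.31328×10^6 s: μ = 4π²r³/T² = 1.26715×10^8 km³/s².
The Hohmann ellipse has a_t = (r₁ + r₂)/2 = 9.7685×10^5 km.
Circular speed at r₁: v₁ = √(μ/r₁) = √(1.26715×10^8/1.847×10^5) = 26.193 km/s.
On the transfer ellipse at r₁, vis-viva gives v_p = √[μ(2/r₁ − 1/a_t)] = 35.248 km/s.
First burn Δv₁ = |v_p − v₁| = 9.055 km/s.
Circular speed at r₂: v₂ = √(μ/r₂) = 8.4635 km/s.
Transfer-orbit speed at r₂: v_a = √[μ(2/r₂ − 1/a_t)] = 3.6802 km/s.
Second burn Δv₂ = |v₂ − v_a| = 4.783 km/s.
Δv = Δv₁ + Δv₂ = 9.055 + 4.783 = 13.84 km/s.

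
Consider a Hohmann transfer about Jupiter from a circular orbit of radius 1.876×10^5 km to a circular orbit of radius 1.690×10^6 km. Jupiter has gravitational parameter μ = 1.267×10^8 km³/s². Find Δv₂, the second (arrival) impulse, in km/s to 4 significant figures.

Δv₂ = 4.788 km/s

Semi-major axis of the transfer orbit: a_t = (1.876×10^5 + 1.690×10^6)/2 = 9.388×10^5 km.
On the circular orbit at r = 1.690×10^6 km, v_c = √(μ/r) = 8.659 km/s.
Vis-viva on the transfer ellipse at r = 1.690×10^6 km gives v_t = √[μ(2/r − 1/a_t)] = 3.871 km/s.
Δv₂ = |v_t − v_c| = |3.871 − 8.659| = 4.788 km/s.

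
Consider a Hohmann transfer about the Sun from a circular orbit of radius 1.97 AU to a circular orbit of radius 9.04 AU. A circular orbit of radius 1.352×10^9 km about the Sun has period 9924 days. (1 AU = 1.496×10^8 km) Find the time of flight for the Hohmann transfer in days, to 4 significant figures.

t = 2359 days

From Kepler's third law T² = 4π²r³/μ at r = 1.352×10^9 km, T = 9924 days = 9924 × 86400 s = 8.574336×10^8 s: μ = 4π²r³/T² = 1.32705×10^11 km³/s².
In km: r₁ = 1.97 × 1.496×10^8 = 2.94712×10^8 km; r₂ = 9.04 × 1.496×10^8 = 1.352384×10^9 km.
Semi-major axis of the transfer orbit: a_t = (2.94712×10^8 + 1.352384×10^9)/2 = 8.23548×10^8 km.
By Kepler's third law the transfer-orbit period is T = 2π√(a_t³/μ), so t = T/2 = 2.038×10^8 s.
Converting: 2.038×10^8 s ÷ 86400 s/day = 2359 days.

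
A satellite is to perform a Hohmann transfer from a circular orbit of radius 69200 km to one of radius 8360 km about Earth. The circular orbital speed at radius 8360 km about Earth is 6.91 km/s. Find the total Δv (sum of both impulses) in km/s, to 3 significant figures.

From the circular-orbit relation v² = μ/r at r = 8360 km: μ = v²r = (6.91)² × 8360 = 3.99174×10^5 km³/s².
Transfer-ellipse semi-major axis a_t = (r₁ + r₂)/2 = (69200 + 8360)/2 = 38780 km.
At r₁ the circular-orbit speed is v₁ = √(μ/r₁) = 2.40175 km/s.
On the transfer ellipse at r₁, v² = μ(2/r − 1/a) gives v_a = √[μ(2/r₁ − 1/a_t)] = 1.11513 km/s.
First burn Δv₁ = |v_a − v₁| = 1.2866 km/s.
Circular speed at r₂: v₂ = √(μ/r₂) = 6.9100 km/s.
Transfer-orbit speed at r₂: v_p = √[μ(2/r₂ − 1/a_t)] = 9.2305 km/s.
Second burn Δv₂ = |v₂ − v_p| = 2.3205 km/s.
Δv = Δv₁ + Δv₂ = 1.2866 + 2.3205 = 3.607 km/s.

Δv = 3.61 km/s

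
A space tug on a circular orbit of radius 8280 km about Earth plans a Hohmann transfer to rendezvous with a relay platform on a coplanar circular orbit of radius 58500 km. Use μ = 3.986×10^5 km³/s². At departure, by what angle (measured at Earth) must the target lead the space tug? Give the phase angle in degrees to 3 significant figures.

Semi-major axis of the transfer orbit: a_t = (8280 + 58500)/2 = 33390 km.
The half-period of the transfer ellipse is t = π√(a_t³/μ) = 30360 s.
Target angular speed ω₂ = √(μ/r₂³) = 4.462×10^-5 rad/s.
Angle swept by the target during transfer: ω₂·t = 1.3547 rad = 77.62°.
The space tug traverses 180° on the transfer ellipse, so the target must lead by 180° − 77.62° = 102°.

φ = 102°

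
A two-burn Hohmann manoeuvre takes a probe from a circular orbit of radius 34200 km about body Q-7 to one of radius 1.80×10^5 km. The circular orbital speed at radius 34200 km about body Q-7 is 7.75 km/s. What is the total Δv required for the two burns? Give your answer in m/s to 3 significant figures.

Δv = 3770 m/s

From the circular-orbit relation v² = μ/r at r = 34200 km: μ = v²r = (7.75)² × 34200 = 2.05414×10^6 km³/s².
Transfer-ellipse semi-major axis a_t = (r₁ + r₂)/2 = (34200 + 1.800×10^5)/2 = 1.071×10^5 km.
At r₁ the circular-orbit speed is v₁ = √(μ/r₁) = 7.7500 km/s.
Transfer-orbit speed at r₁ (v² = μ(2/r − 1/a)): v_p = √[μ(2/r₁ − 1/a_t)] = 10.047 km/s.
First burn Δv₁ = |v_p − v₁| = 2.297 km/s.
At r₂, v₂ = √(μ/r₂) = 3.378 km/s.
Transfer-orbit speed at r₂: v_a = √[μ(2/r₂ − 1/a_t)] = 1.909 km/s.
Second burn Δv₂ = |v₂ − v_a| = 1.469 km/s.
Total Δv = Δv₁ + Δv₂ = 3.766 km/s.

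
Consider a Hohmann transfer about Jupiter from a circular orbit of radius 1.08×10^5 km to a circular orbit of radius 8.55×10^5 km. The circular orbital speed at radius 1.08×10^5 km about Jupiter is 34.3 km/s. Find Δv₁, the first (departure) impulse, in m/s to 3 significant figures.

Δv₁ = 11400 m/s

From the circular-orbit relation v² = μ/r at r = 1.08×10^5 km: μ = v²r = (34.3)² × 1.08×10^5 = 1.27061×10^8 km³/s².
Transfer-ellipse semi-major axis a_t = (r₁ + r₂)/2 = (1.080×10^5 + 8.550×10^5)/2 = 4.815×10^5 km.
On the circular orbit at r = 1.080×10^5 km, v_c = √(μ/r) = 34.30 km/s.
Vis-viva on the transfer ellipse at r = 1.080×10^5 km gives v_t = √[μ(2/r − 1/a_t)] = 45.71 km/s.
Δv₁ = |v_t − v_c| = |45.71 − 34.30| = 11.41 km/s.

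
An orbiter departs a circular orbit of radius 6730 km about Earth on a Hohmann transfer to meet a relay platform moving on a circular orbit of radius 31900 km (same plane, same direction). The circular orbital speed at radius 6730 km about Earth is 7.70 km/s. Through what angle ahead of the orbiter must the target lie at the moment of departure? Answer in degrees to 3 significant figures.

φ = 95.2°

From the circular-orbit relation v² = μ/r at r = 6730 km: μ = v²r = (7.70)² × 6730 = 3.99022×10^5 km³/s².
Semi-major axis of the transfer orbit: a_t = (6730 + 31900)/2 = 19315 km.
The half-period of the transfer ellipse is t = π√(a_t³/μ) = 13350.4 s.
The target's mean motion on its circular orbit is ω₂ = √(μ/r₂³) = 1.10870×10^-4 rad/s.
Angle swept by the target during transfer: ω₂·t = 1.4802 rad = 84.81°.
Arrival is 180° from departure on the ellipse, so φ = 180° − 84.81° = 95.2°.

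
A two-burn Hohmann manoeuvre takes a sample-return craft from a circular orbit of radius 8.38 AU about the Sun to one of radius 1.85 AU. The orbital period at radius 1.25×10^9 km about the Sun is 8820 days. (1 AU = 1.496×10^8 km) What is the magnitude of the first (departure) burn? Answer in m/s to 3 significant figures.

Δv₁ = 4100 m/s

From Kepler's third law T² = 4π²r³/μ at r = 1.25×10^9 km, T = 8820 days = 8820 × 86400 s = 7.62048×10^8 s: μ = 4π²r³/T² = 1.32778×10^11 km³/s².
In km: r₁ = 8.38 × 1.496×10^8 = 1.253648×10^9 km; r₂ = 1.85 × 1.496×10^8 = 2.7676×10^8 km.
The Hohmann ellipse has a_t = (r₁ + r₂)/2 = 7.65204×10^8 km.
On the circular orbit at r = 1.253648×10^9 km, v_c = √(μ/r) = 10.291 km/s.
Transfer-orbit speed at the same r (vis-viva, a = a_t): v_t = √[μ(2/r − 1/a_t)] = 6.1892 km/s.
Δv₁ = |v_t − v_c| = |6.1892 − 10.291| = 4.102 km/s.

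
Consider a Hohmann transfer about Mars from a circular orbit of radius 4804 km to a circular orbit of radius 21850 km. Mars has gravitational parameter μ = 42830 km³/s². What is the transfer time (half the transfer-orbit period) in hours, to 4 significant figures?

t = 6.487 hours

The Hohmann ellipse has a_t = (r₁ + r₂)/2 = 13327 km.
Half the transfer-orbit period gives t = π√(a_t³/μ) = 23354.7 s.
Converting: 23354.7 s ÷ 3600 s/hour = 6.487 hours.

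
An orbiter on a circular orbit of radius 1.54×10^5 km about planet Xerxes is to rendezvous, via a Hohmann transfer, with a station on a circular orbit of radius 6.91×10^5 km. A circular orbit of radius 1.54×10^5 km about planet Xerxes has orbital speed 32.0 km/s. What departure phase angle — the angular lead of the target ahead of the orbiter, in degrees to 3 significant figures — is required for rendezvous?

From the circular-orbit relation v² = μ/r at r = 1.54×10^5 km: μ = v²r = (32.0)² × 1.54×10^5 = 1.57696×10^8 km³/s².
Transfer-ellipse semi-major axis a_t = (r₁ + r₂)/2 = (1.540×10^5 + 6.910×10^5)/2 = 4.225×10^5 km.
Transfer time t = π√(a_t³/μ) = 68700 s.
Target angular speed ω₂ = √(μ/r₂³) = 2.186×10^-5 rad/s.
Angle swept by the target during transfer: ω₂·t = 1.502 rad = 86.06°.
The orbiter traverses 180° on the transfer ellipse, so the target must lead by 180° − 86.06° = 93.9°.

φ = 93.9°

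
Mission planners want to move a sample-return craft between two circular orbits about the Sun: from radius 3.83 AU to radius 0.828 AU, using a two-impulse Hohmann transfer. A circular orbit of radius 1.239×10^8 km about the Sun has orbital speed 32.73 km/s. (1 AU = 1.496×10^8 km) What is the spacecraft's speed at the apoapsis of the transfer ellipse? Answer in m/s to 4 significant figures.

From the circular-orbit relation v² = μ/r at r = 1.239×10^8 km: μ = v²r = (32.73)² × 1.239×10^8 = 1.32728×10^11 km³/s².
In km: r₁ = 3.83 × 1.496×10^8 = 5.72968×10^8 km; r₂ = 0.828 × 1.496×10^8 = 1.238688×10^8 km.
Semi-major axis of the transfer orbit: a_t = (5.72968×10^8 + 1.238688×10^8)/2 = 3.484184×10^8 km.
The apoapsis of the transfer ellipse is at r = 5.72968×10^8 km.
From the vis-viva equation, v = √[μ(2/r − 1/a_t)] = 9.075 km/s.

v = 9075 m/s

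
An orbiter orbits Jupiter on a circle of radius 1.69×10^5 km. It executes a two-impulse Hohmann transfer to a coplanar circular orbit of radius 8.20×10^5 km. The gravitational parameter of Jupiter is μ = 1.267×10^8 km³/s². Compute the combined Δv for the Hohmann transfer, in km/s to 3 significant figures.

Δv = 13.0 km/s

The Hohmann ellipse has a_t = (r₁ + r₂)/2 = 4.945×10^5 km.
Circular speed at r₁: v₁ = √(μ/r₁) = √(1.267×10^8/1.690×10^5) = 27.381 km/s.
On the transfer ellipse at r₁, vis-viva equation gives v_p = √[μ(2/r₁ − 1/a_t)] = 35.259 km/s.
First burn Δv₁ = |v_p − v₁| = 7.878 km/s.
At r₂, v₂ = √(μ/r₂) = 12.4303 km/s.
Transfer-orbit speed at r₂: v_a = √[μ(2/r₂ − 1/a_t)] = 7.26677 km/s.
Second burn Δv₂ = |v₂ − v_a| = 5.164 km/s.
Δv = Δv₁ + Δv₂ = 7.878 + 5.164 = 13.04 km/s.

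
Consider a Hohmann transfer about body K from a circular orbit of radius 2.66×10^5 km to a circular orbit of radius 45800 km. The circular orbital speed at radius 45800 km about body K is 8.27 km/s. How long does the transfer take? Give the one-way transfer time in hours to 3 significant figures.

t = 30.4 hours

From the circular-orbit relation v² = μ/r at r = 45800 km: μ = v²r = (8.27)² × 45800 = 3.13239×10^6 km³/s².
Transfer-ellipse semi-major axis a_t = (r₁ + r₂)/2 = (2.660×10^5 + 45800)/2 = 1.559×10^5 km.
Half the transfer-orbit period gives t = π√(a_t³/μ) = 1.093×10^5 s.
Converting: 1.093×10^5 s ÷ 3600 s/hour = 30.4 hours.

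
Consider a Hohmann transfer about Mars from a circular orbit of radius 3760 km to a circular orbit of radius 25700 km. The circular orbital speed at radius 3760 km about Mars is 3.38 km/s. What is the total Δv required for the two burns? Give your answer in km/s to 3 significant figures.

Δv = 1.72 km/s

From the circular-orbit relation v² = μ/r at r = 3760 km: μ = v²r = (3.38)² × 3760 = 42955.7 km³/s².
The Hohmann ellipse has a_t = (r₁ + r₂)/2 = 14730 km.
At r₁ the circular-orbit speed is v₁ = √(μ/r₁) = 3.3800 km/s.
Transfer-orbit speed at r₁ (vis-viva): v_p = √[μ(2/r₁ − 1/a_t)] = 4.4646 km/s.
First burn Δv₁ = |v_p − v₁| = 1.0846 km/s.
Circular speed at r₂: v₂ = √(μ/r₂) = 1.29284 km/s.
Transfer-orbit speed at r₂: v_a = √[μ(2/r₂ − 1/a_t)] = 0.653186 km/s.
Second burn Δv₂ = |v₂ − v_a| = 0.63965 km/s.
Δv = Δv₁ + Δv₂ = 1.0846 + 0.63965 = 1.724 km/s.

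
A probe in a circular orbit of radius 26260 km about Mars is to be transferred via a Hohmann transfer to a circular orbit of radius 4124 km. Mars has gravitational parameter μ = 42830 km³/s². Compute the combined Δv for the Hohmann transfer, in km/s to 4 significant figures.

Semi-major axis of the transfer orbit: a_t = (26260 + 4124)/2 = 15192 km.
At r₁ the circular-orbit speed is v₁ = √(μ/r₁) = 1.2771 km/s.
Transfer-orbit speed at r₁ (vis-viva equation): v_a = √[μ(2/r₁ − 1/a_t)] = 0.66539 km/s.
First burn Δv₁ = |v_a − v₁| = 0.6117 km/s.
At r₂, v₂ = √(μ/r₂) = 3.223 km/s.
Transfer-orbit speed at r₂: v_p = √[μ(2/r₂ − 1/a_t)] = 4.237 km/s.
Second burn Δv₂ = |v₂ − v_p| = 1.014 km/s.
Δv = Δv₁ + Δv₂ = 0.6117 + 1.014 = 1.626 km/s.

Δv = 1.626 km/s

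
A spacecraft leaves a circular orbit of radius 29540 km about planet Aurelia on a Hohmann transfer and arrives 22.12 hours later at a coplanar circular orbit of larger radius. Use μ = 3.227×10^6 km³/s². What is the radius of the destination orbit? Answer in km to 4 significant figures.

Transfer time t = 22.12 hours = 79632 s, and t = π√(a_t³/μ).
So a_t = (μ t²/π²)^(1/3) = (3.227×10^6 × (79632)² / π²)^(1/3) = 1.2751×10^5 km.
Since a_t = (r₁ + r₂)/2, r₂ = 2a_t − r₁ = 2×1.2751×10^5 − 29540 = 2.2548×10^5 km.

r₂ = 2.255×10^5 km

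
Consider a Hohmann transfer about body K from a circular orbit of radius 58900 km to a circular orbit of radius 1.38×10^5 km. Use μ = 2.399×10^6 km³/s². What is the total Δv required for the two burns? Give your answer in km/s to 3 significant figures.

Δv = 2.12 km/s

Semi-major axis of the transfer orbit: a_t = (58900 + 1.380×10^5)/2 = 98450 km.
At r₁ the circular-orbit speed is v₁ = √(μ/r₁) = 6.38201 km/s.
Transfer-orbit speed at r₁ (vis-viva equation): v_p = √[μ(2/r₁ − 1/a_t)] = 7.55595 km/s.
First burn Δv₁ = |v_p − v₁| = 1.1739 km/s.
At r₂, v₂ = √(μ/r₂) = 4.16942 km/s.
Transfer-orbit speed at r₂: v_a = √[μ(2/r₂ − 1/a_t)] = 3.22497 km/s.
Second burn Δv₂ = |v₂ − v_a| = 0.94445 km/s.
Total Δv = Δv₁ + Δv₂ = 2.118 km/s.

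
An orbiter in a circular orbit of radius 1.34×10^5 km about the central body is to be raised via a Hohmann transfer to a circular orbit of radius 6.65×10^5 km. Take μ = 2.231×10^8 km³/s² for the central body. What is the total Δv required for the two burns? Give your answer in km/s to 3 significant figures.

Semi-major axis of the transfer orbit: a_t = (1.340×10^5 + 6.650×10^5)/2 = 3.995×10^5 km.
Circular speed at r₁: v₁ = √(μ/r₁) = √(2.231×10^8/1.340×10^5) = 40.80 km/s.
On the transfer ellipse at r₁, v² = μ(2/r − 1/a) gives v_p = √[μ(2/r₁ − 1/a_t)] = 52.64 km/s.
First burn Δv₁ = |v_p − v₁| = 11.84 km/s.
Circular speed at r₂: v₂ = √(μ/r₂) = 18.316 km/s.
Transfer-orbit speed at r₂: v_a = √[μ(2/r₂ − 1/a_t)] = 10.608 km/s.
Second burn Δv₂ = |v₂ − v_a| = 7.708 km/s.
Total Δv = Δv₁ + Δv₂ = 19.55 km/s.

Δv = 19.5 km/s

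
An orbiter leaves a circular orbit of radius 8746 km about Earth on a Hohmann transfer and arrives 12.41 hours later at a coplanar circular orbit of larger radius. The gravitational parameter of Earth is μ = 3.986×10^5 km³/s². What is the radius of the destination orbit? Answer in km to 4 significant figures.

r₂ = 77650 km

Transfer time t = 12.41 hours = 44676 s, and t = π√(a_t³/μ).
So a_t = (μ t²/π²)^(1/3) = (3.986×10^5 × (44676)² / π²)^(1/3) = 43198 km.
Since a_t = (r₁ + r₂)/2, r₂ = 2a_t − r₁ = 2×43198 − 8746 = 77650 km.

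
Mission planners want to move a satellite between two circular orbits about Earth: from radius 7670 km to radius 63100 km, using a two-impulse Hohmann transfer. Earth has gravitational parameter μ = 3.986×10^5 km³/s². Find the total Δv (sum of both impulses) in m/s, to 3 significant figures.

Semi-major axis of the transfer orbit: a_t = (7670 + 63100)/2 = 35385 km.
Circular speed at r₁: v₁ = √(μ/r₁) = √(3.986×10^5/7670) = 7.209 km/s.
On the transfer ellipse at r₁, vis-viva equation gives v_p = √[μ(2/r₁ − 1/a_t)] = 9.627 km/s.
First burn Δv₁ = |v_p − v₁| = 2.418 km/s.
At r₂, v₂ = √(μ/r₂) = 2.513 km/s.
Transfer-orbit speed at r₂: v_a = √[μ(2/r₂ − 1/a_t)] = 1.170 km/s.
Second burn Δv₂ = |v₂ − v_a| = 1.343 km/s.
Total Δv = Δv₁ + Δv₂ = 3.761 km/s.

Δv = 3760 m/s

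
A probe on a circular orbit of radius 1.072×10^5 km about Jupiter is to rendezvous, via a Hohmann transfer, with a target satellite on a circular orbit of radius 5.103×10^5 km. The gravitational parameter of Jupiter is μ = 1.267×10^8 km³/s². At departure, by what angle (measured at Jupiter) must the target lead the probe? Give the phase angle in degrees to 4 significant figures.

φ = 95.29°

Semi-major axis of the transfer orbit: a_t = (1.072×10^5 + 5.103×10^5)/2 = 3.0875×10^5 km.
Transfer time t = π√(a_t³/μ) = 47880 s.
Target angular speed ω₂ = √(μ/r₂³) = 3.088×10^-5 rad/s.
Angle swept by the target during transfer: ω₂·t = 1.4785 rad = 84.71°.
The probe traverses 180° on the transfer ellipse, so the target must lead by 180° − 84.71° = 95.29°.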